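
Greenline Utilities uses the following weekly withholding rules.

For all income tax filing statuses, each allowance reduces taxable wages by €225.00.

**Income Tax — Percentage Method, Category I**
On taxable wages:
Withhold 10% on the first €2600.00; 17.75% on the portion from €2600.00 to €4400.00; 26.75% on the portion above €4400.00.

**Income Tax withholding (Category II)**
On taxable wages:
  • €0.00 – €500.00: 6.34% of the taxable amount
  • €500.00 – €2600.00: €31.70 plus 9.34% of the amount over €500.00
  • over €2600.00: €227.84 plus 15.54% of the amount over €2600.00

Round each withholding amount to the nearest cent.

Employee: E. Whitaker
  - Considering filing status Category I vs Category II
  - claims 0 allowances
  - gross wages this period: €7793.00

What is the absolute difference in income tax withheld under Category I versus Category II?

Income Tax (Category I): taxable = €7793.00
  €579.50 + 26.75% × (€7793.00 − €4400.00) = €579.50 + 26.75% × €3393.00 = €1487.13
Income Tax (Category II): taxable = €7793.00
  €227.84 + 15.54% × (€7793.00 − €2600.00) = €227.84 + 15.54% × €5193.00 = €1034.83
Difference: |€1487.13 − €1034.83| = €452.30 (higher under Category I)

€452.30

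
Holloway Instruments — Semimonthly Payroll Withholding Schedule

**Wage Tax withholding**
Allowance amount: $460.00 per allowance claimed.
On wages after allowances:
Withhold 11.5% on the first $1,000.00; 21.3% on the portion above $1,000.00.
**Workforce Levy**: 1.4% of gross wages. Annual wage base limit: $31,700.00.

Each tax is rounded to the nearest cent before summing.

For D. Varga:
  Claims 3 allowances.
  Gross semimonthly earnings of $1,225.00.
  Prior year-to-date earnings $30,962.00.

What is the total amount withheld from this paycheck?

Wage Tax: taxable = $1,225.00 − 3×$460.00 = $-155.00
  Taxable ≤ 0 → $0.00
Workforce Levy: cap $31,700.00 − YTD $30,962.00 = $738.00 subject; 1.4% × $738.00 = $10.33
Total: $0.00 + $10.33 = $10.33

$10.33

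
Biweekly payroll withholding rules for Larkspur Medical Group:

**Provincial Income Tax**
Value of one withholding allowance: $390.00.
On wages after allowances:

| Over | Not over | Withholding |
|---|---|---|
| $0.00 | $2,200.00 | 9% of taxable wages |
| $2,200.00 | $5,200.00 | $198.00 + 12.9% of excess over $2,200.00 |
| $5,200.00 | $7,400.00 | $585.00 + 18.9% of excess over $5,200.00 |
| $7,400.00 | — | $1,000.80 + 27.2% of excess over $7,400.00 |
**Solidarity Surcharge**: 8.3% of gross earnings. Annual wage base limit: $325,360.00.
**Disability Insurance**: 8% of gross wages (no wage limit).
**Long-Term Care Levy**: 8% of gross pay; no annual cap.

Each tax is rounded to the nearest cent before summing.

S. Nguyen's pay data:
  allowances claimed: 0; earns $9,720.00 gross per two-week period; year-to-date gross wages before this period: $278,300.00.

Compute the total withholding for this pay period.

$3,993.80

Provincial Income Tax: taxable = $9,720.00
  $1,000.80 + 27.2% × ($9,720.00 − $7,400.00) = $1,000.80 + 27.2% × $2,320.00 = $1,631.84
Solidarity Surcharge: 8.3% × $9,720.00 = $806.76
Disability Insurance: 8% × $9,720.00 = $777.60
Long-Term Care Levy: 8% × $9,720.00 = $777.60
Total: $1,631.84 + $806.76 + $777.60 + $777.60 = $3,993.80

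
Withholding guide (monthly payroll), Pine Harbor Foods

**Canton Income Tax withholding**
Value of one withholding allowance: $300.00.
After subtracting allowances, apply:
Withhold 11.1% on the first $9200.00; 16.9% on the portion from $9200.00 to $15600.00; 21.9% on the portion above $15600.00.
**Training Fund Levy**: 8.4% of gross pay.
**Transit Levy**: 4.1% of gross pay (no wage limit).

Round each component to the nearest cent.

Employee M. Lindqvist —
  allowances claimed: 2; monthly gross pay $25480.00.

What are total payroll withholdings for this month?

Canton Income Tax: taxable = $25480.00 − 2×$300.00 = $24880.00
  $2102.80 + 21.9% × ($24880.00 − $15600.00) = $2102.80 + 21.9% × $9280.00 = $4135.12
Training Fund Levy: 8.4% × $25480.00 = $2140.32
Transit Levy: 4.1% × $25480.00 = $1044.68
Total: $4135.12 + $2140.32 + $1044.68 = $7320.12

$7320.12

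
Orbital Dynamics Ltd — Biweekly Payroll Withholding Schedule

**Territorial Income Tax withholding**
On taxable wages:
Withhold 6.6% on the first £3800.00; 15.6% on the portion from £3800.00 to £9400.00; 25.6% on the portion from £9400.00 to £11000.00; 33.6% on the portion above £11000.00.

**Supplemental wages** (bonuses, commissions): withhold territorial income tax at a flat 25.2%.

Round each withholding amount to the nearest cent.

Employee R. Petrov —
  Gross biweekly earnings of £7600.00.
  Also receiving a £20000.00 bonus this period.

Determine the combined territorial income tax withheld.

£5883.60

Territorial Income Tax: taxable = £7600.00
  £250.80 + 15.6% × (£7600.00 − £3800.00) = £250.80 + 15.6% × £3800.00 = £843.60
Supplemental (25.2% flat on bonus): 25.2% × £20000.00 = £5040.00
Total territorial income tax: £843.60 + £5040.00 = £5883.60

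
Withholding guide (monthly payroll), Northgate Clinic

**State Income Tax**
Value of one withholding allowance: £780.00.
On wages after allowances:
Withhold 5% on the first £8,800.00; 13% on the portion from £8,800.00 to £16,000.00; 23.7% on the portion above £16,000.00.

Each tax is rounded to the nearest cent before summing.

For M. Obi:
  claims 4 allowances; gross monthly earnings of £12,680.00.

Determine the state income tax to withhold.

State Income Tax: taxable = £12,680.00 − 4×£780.00 = £9,560.00
  £440.00 + 13% × (£9,560.00 − £8,800.00) = £440.00 + 13% × £760.00 = £538.80

£538.80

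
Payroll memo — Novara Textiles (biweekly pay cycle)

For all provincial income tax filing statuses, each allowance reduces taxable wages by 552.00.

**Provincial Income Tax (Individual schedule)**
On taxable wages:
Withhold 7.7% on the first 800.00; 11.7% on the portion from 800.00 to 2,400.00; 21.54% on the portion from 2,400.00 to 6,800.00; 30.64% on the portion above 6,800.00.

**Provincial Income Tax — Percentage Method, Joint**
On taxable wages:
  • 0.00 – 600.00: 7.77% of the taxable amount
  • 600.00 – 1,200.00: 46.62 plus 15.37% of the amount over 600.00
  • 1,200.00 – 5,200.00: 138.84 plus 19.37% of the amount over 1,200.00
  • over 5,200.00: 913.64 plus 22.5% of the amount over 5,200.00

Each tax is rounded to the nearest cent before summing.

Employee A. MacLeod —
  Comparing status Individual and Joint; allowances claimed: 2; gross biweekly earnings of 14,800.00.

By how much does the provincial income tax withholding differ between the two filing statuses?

Provincial Income Tax (Individual): taxable = 14,800.00 − 2×552.00 = 13,696.00
  1,196.56 + 30.64% × (13,696.00 − 6,800.00) = 1,196.56 + 30.64% × 6,896.00 = 3,309.49
Provincial Income Tax (Joint): taxable = 14,800.00 − 2×552.00 = 13,696.00
  913.64 + 22.5% × (13,696.00 − 5,200.00) = 913.64 + 22.5% × 8,496.00 = 2,825.24
Difference: |3,309.49 − 2,825.24| = 484.25 (higher under Individual)

484.25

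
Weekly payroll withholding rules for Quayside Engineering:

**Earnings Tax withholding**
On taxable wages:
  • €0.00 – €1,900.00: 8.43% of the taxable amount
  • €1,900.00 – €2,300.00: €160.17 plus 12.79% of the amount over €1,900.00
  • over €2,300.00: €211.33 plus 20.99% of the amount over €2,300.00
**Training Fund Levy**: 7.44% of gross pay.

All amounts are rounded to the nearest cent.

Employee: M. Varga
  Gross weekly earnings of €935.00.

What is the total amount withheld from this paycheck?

Earnings Tax: taxable = €935.00
  8.43% × €935.00 = €78.82
Training Fund Levy: 7.44% × €935.00 = €69.56
Total: €78.82 + €69.56 = €148.38

€148.38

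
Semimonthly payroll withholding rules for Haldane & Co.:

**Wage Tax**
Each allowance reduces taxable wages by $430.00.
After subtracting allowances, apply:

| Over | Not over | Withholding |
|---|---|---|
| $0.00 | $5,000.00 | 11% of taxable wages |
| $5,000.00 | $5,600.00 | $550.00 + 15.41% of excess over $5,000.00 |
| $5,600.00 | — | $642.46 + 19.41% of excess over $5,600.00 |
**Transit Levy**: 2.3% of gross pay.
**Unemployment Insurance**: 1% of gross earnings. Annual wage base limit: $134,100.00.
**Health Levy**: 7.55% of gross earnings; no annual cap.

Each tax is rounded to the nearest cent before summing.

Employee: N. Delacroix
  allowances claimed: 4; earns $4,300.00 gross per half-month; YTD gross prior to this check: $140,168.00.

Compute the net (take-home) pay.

Wage Tax: taxable = $4,300.00 − 4×$430.00 = $2,580.00
  11% × $2,580.00 = $283.80
Transit Levy: 2.3% × $4,300.00 = $98.90
Unemployment Insurance: YTD $140,168.00 ≥ cap $134,100.00 → $0.00
Health Levy: 7.55% × $4,300.00 = $324.65
Total withheld: $283.80 + $98.90 + $0.00 + $324.65 = $707.35
Net pay: $4,300.00 − $707.35 = $3,592.65

$3,592.65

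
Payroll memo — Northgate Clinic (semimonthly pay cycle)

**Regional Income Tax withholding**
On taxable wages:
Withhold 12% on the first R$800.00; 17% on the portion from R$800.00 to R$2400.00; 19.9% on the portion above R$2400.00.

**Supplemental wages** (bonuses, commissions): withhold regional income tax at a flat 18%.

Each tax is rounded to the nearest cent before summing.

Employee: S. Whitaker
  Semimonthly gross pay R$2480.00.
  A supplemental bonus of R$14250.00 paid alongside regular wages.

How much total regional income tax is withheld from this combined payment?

R$2948.92

Regional Income Tax: taxable = R$2480.00
  R$368.00 + 19.9% × (R$2480.00 − R$2400.00) = R$368.00 + 19.9% × R$80.00 = R$383.92
Supplemental (18% flat on bonus): 18% × R$14250.00 = R$2565.00
Total regional income tax: R$383.92 + R$2565.00 = R$2948.92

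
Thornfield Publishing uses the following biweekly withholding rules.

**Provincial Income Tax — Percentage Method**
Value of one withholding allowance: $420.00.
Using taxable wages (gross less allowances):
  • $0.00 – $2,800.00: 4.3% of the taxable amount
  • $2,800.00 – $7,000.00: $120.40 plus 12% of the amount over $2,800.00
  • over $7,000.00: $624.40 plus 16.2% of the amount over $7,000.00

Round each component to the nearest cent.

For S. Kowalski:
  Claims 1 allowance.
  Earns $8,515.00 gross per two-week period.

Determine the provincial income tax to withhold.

Provincial Income Tax: taxable = $8,515.00 − 1×$420.00 = $8,095.00
  $624.40 + 16.2% × ($8,095.00 − $7,000.00) = $624.40 + 16.2% × $1,095.00 = $801.79

$801.79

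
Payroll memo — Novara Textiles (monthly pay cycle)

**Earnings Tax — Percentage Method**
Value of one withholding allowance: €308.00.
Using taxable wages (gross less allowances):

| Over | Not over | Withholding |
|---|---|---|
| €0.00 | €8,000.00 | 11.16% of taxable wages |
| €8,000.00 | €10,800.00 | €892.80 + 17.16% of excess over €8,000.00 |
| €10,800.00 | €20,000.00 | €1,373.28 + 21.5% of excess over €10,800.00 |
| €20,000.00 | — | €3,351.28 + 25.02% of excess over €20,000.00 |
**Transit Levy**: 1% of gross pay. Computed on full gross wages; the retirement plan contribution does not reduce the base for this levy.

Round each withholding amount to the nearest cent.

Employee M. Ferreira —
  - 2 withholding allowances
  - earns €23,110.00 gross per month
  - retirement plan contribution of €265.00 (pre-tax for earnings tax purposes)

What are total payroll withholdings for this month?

€4,140.08

Earnings Tax: taxable = €23,110.00 − €265.00 − 2×€308.00 = €22,229.00
  €3,351.28 + 25.02% × (€22,229.00 − €20,000.00) = €3,351.28 + 25.02% × €2,229.00 = €3,908.98
Transit Levy: 1% × €23,110.00 = €231.10
Total: €3,908.98 + €231.10 = €4,140.08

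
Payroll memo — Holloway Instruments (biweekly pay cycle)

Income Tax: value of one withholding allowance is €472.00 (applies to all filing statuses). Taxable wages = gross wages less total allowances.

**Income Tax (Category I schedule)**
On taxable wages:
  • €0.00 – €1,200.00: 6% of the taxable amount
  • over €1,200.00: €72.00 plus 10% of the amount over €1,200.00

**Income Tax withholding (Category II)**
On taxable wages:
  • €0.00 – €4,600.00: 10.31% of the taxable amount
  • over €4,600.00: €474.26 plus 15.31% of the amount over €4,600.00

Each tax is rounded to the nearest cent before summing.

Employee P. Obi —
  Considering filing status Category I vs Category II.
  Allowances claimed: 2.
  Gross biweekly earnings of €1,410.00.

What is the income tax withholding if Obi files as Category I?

€27.96

Income Tax (Category I): taxable = €1,410.00 − 2×€472.00 = €466.00
  6% × €466.00 = €27.96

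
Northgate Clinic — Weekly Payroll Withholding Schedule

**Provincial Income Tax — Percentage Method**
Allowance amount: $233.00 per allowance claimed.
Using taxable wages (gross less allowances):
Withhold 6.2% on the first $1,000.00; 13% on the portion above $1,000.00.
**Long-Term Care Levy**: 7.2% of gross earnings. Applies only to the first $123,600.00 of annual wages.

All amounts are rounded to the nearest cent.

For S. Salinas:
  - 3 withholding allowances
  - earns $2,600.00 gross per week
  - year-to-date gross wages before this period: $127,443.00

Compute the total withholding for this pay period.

Provincial Income Tax: taxable = $2,600.00 − 3×$233.00 = $1,901.00
  $62.00 + 13% × ($1,901.00 − $1,000.00) = $62.00 + 13% × $901.00 = $179.13
Long-Term Care Levy: YTD $127,443.00 ≥ cap $123,600.00 → $0.00
Total: $179.13 + $0.00 = $179.13

$179.13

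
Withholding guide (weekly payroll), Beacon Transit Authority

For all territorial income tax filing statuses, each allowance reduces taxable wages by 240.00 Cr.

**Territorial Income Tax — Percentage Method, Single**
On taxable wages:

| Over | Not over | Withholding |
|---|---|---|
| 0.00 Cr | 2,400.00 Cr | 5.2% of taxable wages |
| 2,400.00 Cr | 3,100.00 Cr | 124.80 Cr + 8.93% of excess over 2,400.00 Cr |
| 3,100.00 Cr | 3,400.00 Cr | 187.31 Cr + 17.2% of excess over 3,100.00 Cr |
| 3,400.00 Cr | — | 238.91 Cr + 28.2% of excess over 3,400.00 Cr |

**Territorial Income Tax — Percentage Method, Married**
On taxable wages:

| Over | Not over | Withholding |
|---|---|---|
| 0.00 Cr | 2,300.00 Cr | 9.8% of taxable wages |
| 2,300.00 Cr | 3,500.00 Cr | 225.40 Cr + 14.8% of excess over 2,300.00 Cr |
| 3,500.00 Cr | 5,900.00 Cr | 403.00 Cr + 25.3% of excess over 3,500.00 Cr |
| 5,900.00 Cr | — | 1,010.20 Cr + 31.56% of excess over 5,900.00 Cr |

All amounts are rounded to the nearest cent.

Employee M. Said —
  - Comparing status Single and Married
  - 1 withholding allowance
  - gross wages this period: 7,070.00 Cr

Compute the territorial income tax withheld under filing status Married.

Territorial Income Tax (Married): taxable = 7,070.00 Cr − 1×240.00 Cr = 6,830.00 Cr
  1,010.20 Cr + 31.56% × (6,830.00 Cr − 5,900.00 Cr) = 1,010.20 Cr + 31.56% × 930.00 Cr = 1,303.71 Cr

1,303.71 Cr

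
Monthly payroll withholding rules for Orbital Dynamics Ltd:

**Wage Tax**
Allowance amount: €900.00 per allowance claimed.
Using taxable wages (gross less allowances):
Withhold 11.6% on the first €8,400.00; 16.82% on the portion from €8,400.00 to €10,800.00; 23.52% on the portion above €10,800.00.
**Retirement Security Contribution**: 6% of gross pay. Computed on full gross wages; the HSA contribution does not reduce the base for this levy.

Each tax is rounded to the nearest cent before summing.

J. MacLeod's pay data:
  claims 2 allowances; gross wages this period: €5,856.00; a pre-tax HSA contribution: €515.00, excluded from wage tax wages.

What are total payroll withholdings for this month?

Wage Tax: taxable = €5,856.00 − €515.00 − 2×€900.00 = €3,541.00
  11.6% × €3,541.00 = €410.76
Retirement Security Contribution: 6% × €5,856.00 = €351.36
Total: €410.76 + €351.36 = €762.12

€762.12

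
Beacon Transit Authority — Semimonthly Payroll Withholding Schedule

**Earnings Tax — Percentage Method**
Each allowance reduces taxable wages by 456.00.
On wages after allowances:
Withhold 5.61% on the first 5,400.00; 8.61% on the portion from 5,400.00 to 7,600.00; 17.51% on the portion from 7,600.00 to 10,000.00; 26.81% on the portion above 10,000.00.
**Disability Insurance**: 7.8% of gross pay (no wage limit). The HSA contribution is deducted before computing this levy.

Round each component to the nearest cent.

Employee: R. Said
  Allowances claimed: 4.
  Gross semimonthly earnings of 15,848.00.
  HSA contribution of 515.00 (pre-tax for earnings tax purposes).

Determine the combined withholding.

3,049.33

Earnings Tax: taxable = 15,848.00 − 515.00 − 4×456.00 = 13,509.00
  912.60 + 26.81% × (13,509.00 − 10,000.00) = 912.60 + 26.81% × 3,509.00 = 1,853.36
Disability Insurance: 7.8% × 15,333.00 = 1,195.97
Total: 1,853.36 + 1,195.97 = 3,049.33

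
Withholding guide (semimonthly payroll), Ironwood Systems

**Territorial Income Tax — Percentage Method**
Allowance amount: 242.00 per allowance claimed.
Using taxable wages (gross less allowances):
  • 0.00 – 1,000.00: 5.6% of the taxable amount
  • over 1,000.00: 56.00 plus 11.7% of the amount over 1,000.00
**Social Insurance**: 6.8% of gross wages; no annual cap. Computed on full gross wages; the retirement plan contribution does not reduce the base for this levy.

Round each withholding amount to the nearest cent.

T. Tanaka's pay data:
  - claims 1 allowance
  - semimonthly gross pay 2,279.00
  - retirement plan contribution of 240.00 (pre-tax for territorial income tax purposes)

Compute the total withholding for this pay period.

Territorial Income Tax: taxable = 2,279.00 − 240.00 − 1×242.00 = 1,797.00
  56.00 + 11.7% × (1,797.00 − 1,000.00) = 56.00 + 11.7% × 797.00 = 149.25
Social Insurance: 6.8% × 2,279.00 = 154.97
Total: 149.25 + 154.97 = 304.22

304.22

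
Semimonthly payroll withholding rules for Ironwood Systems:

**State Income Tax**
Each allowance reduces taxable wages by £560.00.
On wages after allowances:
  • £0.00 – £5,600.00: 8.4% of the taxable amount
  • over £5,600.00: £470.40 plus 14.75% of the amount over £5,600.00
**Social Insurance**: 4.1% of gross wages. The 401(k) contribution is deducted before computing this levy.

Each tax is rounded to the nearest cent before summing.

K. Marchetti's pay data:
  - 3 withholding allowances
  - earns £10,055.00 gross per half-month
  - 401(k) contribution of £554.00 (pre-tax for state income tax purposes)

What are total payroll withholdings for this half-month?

£1,187.54

State Income Tax: taxable = £10,055.00 − £554.00 − 3×£560.00 = £7,821.00
  £470.40 + 14.75% × (£7,821.00 − £5,600.00) = £470.40 + 14.75% × £2,221.00 = £798.00
Social Insurance: 4.1% × £9,501.00 = £389.54
Total: £798.00 + £389.54 = £1,187.54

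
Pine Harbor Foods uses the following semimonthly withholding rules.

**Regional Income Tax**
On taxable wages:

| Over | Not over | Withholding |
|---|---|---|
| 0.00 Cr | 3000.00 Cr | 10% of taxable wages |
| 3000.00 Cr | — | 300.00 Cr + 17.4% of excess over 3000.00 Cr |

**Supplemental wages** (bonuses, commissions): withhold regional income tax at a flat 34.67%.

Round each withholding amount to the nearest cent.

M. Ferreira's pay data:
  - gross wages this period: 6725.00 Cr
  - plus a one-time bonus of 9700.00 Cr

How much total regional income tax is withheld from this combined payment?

Regional Income Tax: taxable = 6725.00 Cr
  300.00 Cr + 17.4% × (6725.00 Cr − 3000.00 Cr) = 300.00 Cr + 17.4% × 3725.00 Cr = 948.15 Cr
Supplemental (34.67% flat on bonus): 34.67% × 9700.00 Cr = 3362.99 Cr
Total regional income tax: 948.15 Cr + 3362.99 Cr = 4311.14 Cr

4311.14 Cr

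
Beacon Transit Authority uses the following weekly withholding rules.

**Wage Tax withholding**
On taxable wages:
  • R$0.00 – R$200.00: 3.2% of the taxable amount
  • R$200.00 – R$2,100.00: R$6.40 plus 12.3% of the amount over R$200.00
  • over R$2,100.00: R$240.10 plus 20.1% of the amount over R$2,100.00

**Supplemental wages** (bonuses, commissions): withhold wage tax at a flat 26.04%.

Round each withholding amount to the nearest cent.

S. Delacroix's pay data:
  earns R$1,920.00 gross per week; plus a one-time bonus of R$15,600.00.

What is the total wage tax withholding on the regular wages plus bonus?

Wage Tax: taxable = R$1,920.00
  R$6.40 + 12.3% × (R$1,920.00 − R$200.00) = R$6.40 + 12.3% × R$1,720.00 = R$217.96
Supplemental (26.04% flat on bonus): 26.04% × R$15,600.00 = R$4,062.24
Total wage tax: R$217.96 + R$4,062.24 = R$4,280.20

R$4,280.20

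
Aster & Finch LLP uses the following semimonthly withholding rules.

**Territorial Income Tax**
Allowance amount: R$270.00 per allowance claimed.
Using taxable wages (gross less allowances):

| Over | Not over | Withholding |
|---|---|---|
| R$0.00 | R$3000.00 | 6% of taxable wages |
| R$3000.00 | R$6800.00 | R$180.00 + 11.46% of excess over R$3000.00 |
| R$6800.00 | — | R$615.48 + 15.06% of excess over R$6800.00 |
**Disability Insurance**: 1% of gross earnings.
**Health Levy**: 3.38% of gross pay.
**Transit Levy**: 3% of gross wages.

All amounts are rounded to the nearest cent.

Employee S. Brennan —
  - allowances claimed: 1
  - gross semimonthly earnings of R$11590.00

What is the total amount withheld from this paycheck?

Territorial Income Tax: taxable = R$11590.00 − 1×R$270.00 = R$11320.00
  R$615.48 + 15.06% × (R$11320.00 − R$6800.00) = R$615.48 + 15.06% × R$4520.00 = R$1296.19
Disability Insurance: 1% × R$11590.00 = R$115.90
Health Levy: 3.38% × R$11590.00 = R$391.74
Transit Levy: 3% × R$11590.00 = R$347.70
Total: R$1296.19 + R$115.90 + R$391.74 + R$347.70 = R$2151.53

R$2151.53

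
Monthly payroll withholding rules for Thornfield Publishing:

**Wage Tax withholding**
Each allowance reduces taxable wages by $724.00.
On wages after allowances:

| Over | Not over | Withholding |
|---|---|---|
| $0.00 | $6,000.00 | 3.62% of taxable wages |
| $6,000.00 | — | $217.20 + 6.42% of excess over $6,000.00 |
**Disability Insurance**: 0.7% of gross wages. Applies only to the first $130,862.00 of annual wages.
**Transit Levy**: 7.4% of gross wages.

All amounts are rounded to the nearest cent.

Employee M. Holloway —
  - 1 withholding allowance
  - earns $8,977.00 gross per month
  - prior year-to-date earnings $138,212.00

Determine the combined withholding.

Wage Tax: taxable = $8,977.00 − 1×$724.00 = $8,253.00
  $217.20 + 6.42% × ($8,253.00 − $6,000.00) = $217.20 + 6.42% × $2,253.00 = $361.84
Disability Insurance: YTD $138,212.00 ≥ cap $130,862.00 → $0.00
Transit Levy: 7.4% × $8,977.00 = $664.30
Total: $361.84 + $0.00 + $664.30 = $1,026.14

$1,026.14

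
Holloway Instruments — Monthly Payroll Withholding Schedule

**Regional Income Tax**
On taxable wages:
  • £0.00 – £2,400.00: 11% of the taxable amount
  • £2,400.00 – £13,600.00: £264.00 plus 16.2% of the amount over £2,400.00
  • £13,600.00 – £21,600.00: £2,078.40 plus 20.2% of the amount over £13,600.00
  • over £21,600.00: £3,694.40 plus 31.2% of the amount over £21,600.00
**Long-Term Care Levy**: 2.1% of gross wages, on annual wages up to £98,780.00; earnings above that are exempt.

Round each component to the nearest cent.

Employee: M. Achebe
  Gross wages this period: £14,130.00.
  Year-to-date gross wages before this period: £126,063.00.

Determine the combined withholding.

£2,185.46

Regional Income Tax: taxable = £14,130.00
  £2,078.40 + 20.2% × (£14,130.00 − £13,600.00) = £2,078.40 + 20.2% × £530.00 = £2,185.46
Long-Term Care Levy: YTD £126,063.00 ≥ cap £98,780.00 → £0.00
Total: £2,185.46 + £0.00 = £2,185.46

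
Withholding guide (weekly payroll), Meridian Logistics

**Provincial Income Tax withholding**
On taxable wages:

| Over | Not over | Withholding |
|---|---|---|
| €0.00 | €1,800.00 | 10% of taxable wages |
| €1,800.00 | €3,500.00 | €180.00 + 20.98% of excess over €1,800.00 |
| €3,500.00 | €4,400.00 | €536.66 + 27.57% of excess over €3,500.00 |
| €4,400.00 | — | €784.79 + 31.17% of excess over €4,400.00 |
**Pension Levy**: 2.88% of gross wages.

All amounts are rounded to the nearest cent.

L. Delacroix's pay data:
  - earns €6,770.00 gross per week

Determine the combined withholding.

€1,718.50

Provincial Income Tax: taxable = €6,770.00
  €784.79 + 31.17% × (€6,770.00 − €4,400.00) = €784.79 + 31.17% × €2,370.00 = €1,523.52
Pension Levy: 2.88% × €6,770.00 = €194.98
Total: €1,523.52 + €194.98 = €1,718.50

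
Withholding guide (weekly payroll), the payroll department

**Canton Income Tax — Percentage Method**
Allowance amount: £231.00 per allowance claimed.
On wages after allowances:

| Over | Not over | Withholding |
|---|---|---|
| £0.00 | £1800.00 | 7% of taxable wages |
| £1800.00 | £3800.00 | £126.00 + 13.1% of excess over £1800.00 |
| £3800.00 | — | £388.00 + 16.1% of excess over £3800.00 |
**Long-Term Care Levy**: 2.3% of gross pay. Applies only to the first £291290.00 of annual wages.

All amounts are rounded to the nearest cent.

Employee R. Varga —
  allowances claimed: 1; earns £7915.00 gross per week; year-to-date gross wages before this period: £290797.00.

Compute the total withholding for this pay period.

£1024.66

Canton Income Tax: taxable = £7915.00 − 1×£231.00 = £7684.00
  £388.00 + 16.1% × (£7684.00 − £3800.00) = £388.00 + 16.1% × £3884.00 = £1013.32
Long-Term Care Levy: cap £291290.00 − YTD £290797.00 = £493.00 subject; 2.3% × £493.00 = £11.34
Total: £1013.32 + £11.34 = £1024.66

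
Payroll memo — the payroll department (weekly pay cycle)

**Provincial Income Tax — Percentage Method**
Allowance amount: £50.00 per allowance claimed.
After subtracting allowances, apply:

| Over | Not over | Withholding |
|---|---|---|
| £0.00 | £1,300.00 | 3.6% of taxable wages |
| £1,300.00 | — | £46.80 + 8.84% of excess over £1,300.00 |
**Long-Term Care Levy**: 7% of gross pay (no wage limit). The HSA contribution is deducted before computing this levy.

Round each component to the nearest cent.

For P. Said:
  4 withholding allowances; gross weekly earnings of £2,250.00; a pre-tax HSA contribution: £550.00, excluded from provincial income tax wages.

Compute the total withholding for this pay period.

£183.48

Provincial Income Tax: taxable = £2,250.00 − £550.00 − 4×£50.00 = £1,500.00
  £46.80 + 8.84% × (£1,500.00 − £1,300.00) = £46.80 + 8.84% × £200.00 = £64.48
Long-Term Care Levy: 7% × £1,700.00 = £119.00
Total: £64.48 + £119.00 = £183.48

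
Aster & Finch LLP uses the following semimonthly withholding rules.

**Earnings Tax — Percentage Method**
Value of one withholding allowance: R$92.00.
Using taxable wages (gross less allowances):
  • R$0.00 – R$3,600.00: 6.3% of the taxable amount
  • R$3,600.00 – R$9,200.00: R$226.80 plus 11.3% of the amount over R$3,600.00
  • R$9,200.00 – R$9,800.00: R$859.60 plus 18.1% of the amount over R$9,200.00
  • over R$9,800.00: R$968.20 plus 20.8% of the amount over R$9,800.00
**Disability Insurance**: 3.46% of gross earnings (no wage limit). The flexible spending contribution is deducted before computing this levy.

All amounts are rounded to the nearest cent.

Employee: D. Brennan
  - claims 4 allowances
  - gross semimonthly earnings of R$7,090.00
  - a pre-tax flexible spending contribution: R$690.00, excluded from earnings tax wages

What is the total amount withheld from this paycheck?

R$723.06

Earnings Tax: taxable = R$7,090.00 − R$690.00 − 4×R$92.00 = R$6,032.00
  R$226.80 + 11.3% × (R$6,032.00 − R$3,600.00) = R$226.80 + 11.3% × R$2,432.00 = R$501.62
Disability Insurance: 3.46% × R$6,400.00 = R$221.44
Total: R$501.62 + R$221.44 = R$723.06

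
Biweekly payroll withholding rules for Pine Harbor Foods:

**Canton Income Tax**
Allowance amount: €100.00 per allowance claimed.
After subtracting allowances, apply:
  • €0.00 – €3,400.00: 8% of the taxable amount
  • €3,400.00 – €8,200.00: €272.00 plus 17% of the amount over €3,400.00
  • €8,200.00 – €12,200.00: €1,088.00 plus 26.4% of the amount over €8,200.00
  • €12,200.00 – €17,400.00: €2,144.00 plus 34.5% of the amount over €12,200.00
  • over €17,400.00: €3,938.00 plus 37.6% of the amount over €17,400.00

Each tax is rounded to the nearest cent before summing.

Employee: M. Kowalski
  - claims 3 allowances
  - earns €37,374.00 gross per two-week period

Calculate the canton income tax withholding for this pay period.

Canton Income Tax: taxable = €37,374.00 − 3×€100.00 = €37,074.00
  €3,938.00 + 37.6% × (€37,074.00 − €17,400.00) = €3,938.00 + 37.6% × €19,674.00 = €11,335.42

€11,335.42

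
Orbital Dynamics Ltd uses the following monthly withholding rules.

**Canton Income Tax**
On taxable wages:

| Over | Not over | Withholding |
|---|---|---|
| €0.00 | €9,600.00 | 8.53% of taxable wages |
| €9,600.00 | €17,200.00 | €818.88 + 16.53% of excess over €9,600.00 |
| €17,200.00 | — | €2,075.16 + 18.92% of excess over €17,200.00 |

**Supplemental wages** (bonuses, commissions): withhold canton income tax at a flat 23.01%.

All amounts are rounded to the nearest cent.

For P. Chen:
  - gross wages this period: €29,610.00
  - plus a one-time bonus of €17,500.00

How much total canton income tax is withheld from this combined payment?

€8,449.88

Canton Income Tax: taxable = €29,610.00
  €2,075.16 + 18.92% × (€29,610.00 − €17,200.00) = €2,075.16 + 18.92% × €12,410.00 = €4,423.13
Supplemental (23.01% flat on bonus): 23.01% × €17,500.00 = €4,026.75
Total canton income tax: €4,423.13 + €4,026.75 = €8,449.88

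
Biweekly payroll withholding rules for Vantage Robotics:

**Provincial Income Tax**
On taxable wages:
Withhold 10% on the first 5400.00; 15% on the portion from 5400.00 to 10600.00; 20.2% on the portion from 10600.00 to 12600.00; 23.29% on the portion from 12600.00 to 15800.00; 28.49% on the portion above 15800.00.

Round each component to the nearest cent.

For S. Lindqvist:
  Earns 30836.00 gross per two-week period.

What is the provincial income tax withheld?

6753.04

Provincial Income Tax: taxable = 30836.00
  2469.28 + 28.49% × (30836.00 − 15800.00) = 2469.28 + 28.49% × 15036.00 = 6753.04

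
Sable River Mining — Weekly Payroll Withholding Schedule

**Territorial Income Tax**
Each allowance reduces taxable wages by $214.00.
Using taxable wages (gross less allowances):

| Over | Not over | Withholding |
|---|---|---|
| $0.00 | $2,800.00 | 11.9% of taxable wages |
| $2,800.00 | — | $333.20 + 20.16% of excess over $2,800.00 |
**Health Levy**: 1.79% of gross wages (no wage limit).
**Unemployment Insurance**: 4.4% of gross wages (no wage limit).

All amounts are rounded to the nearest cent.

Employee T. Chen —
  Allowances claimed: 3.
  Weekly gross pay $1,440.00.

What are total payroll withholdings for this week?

Territorial Income Tax: taxable = $1,440.00 − 3×$214.00 = $798.00
  11.9% × $798.00 = $94.96
Health Levy: 1.79% × $1,440.00 = $25.78
Unemployment Insurance: 4.4% × $1,440.00 = $63.36
Total: $94.96 + $25.78 + $63.36 = $184.10

$184.10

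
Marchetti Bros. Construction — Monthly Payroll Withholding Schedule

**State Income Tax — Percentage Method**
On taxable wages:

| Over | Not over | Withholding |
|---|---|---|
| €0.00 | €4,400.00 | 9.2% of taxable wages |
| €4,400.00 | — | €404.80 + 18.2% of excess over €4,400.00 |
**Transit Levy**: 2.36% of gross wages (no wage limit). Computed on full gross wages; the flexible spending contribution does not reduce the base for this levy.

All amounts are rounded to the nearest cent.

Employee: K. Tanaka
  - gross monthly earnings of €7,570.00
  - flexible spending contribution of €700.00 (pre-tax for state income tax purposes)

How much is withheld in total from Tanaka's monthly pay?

€1,032.99

State Income Tax: taxable = €7,570.00 − €700.00 = €6,870.00
  €404.80 + 18.2% × (€6,870.00 − €4,400.00) = €404.80 + 18.2% × €2,470.00 = €854.34
Transit Levy: 2.36% × €7,570.00 = €178.65
Total: €854.34 + €178.65 = €1,032.99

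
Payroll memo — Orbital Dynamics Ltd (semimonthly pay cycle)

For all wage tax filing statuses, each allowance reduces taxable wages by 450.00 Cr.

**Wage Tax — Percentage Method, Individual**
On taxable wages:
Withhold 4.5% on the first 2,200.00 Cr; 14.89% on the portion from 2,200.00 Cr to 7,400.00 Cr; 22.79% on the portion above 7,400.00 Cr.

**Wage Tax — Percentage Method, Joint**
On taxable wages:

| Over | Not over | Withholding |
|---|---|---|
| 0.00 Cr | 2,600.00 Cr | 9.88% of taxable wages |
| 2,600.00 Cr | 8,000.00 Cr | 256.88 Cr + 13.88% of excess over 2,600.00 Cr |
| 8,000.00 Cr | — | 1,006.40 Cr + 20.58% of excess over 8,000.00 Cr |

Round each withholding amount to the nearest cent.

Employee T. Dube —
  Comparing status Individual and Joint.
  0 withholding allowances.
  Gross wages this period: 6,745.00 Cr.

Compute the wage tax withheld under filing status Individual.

Wage Tax (Individual): taxable = 6,745.00 Cr
  99.00 Cr + 14.89% × (6,745.00 Cr − 2,200.00 Cr) = 99.00 Cr + 14.89% × 4,545.00 Cr = 775.75 Cr

775.75 Cr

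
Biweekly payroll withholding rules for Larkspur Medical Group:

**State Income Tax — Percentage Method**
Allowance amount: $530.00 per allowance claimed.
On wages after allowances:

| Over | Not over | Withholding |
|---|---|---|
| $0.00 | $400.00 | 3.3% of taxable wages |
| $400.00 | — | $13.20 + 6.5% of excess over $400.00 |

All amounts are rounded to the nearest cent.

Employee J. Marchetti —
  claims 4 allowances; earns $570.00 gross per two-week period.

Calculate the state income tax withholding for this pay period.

State Income Tax: taxable = $570.00 − 4×$530.00 = $-1,550.00
  Taxable ≤ 0 → $0.00

$0.00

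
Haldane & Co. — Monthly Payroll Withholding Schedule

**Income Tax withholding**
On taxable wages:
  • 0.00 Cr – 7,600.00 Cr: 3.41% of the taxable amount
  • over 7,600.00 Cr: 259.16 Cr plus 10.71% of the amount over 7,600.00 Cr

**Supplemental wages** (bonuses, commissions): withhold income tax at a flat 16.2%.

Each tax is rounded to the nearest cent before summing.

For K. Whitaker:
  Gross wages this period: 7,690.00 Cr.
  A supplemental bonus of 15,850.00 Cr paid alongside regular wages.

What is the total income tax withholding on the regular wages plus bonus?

Income Tax: taxable = 7,690.00 Cr
  259.16 Cr + 10.71% × (7,690.00 Cr − 7,600.00 Cr) = 259.16 Cr + 10.71% × 90.00 Cr = 268.80 Cr
Supplemental (16.2% flat on bonus): 16.2% × 15,850.00 Cr = 2,567.70 Cr
Total income tax: 268.80 Cr + 2,567.70 Cr = 2,836.50 Cr

2,836.50 Cr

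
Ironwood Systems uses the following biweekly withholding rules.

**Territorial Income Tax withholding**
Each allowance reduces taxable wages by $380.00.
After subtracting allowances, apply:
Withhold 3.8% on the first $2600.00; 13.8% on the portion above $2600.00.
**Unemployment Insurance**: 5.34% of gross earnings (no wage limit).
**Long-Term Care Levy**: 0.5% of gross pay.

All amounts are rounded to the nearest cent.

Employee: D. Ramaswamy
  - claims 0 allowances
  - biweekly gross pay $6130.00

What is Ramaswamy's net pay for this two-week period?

$5186.07

Territorial Income Tax: taxable = $6130.00
  $98.80 + 13.8% × ($6130.00 − $2600.00) = $98.80 + 13.8% × $3530.00 = $585.94
Unemployment Insurance: 5.34% × $6130.00 = $327.34
Long-Term Care Levy: 0.5% × $6130.00 = $30.65
Total withheld: $585.94 + $327.34 + $30.65 = $943.93
Net pay: $6130.00 − $943.93 = $5186.07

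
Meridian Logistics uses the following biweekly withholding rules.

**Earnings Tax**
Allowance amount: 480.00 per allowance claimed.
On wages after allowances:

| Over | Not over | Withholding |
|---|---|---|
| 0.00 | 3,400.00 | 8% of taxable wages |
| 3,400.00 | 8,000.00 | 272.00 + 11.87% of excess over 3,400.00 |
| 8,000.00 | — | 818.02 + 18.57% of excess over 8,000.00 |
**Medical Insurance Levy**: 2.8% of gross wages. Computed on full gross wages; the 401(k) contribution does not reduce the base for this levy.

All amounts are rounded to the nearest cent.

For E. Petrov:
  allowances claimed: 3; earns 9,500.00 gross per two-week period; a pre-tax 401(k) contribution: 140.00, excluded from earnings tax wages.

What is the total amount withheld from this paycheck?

Earnings Tax: taxable = 9,500.00 − 140.00 − 3×480.00 = 7,920.00
  272.00 + 11.87% × (7,920.00 − 3,400.00) = 272.00 + 11.87% × 4,520.00 = 808.52
Medical Insurance Levy: 2.8% × 9,500.00 = 266.00
Total: 808.52 + 266.00 = 1,074.52

1,074.52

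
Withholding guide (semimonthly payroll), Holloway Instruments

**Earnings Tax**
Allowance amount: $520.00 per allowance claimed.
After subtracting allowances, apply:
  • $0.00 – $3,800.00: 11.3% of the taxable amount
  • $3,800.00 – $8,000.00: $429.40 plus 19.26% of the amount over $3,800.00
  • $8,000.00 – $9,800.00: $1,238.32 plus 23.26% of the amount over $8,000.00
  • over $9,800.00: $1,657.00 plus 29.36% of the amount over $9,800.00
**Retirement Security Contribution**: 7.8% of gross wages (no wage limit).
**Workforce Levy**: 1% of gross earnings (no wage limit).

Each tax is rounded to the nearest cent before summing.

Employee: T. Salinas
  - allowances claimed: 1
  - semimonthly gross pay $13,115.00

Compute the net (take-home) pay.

Earnings Tax: taxable = $13,115.00 − 1×$520.00 = $12,595.00
  $1,657.00 + 29.36% × ($12,595.00 − $9,800.00) = $1,657.00 + 29.36% × $2,795.00 = $2,477.61
Retirement Security Contribution: 7.8% × $13,115.00 = $1,022.97
Workforce Levy: 1% × $13,115.00 = $131.15
Total withheld: $2,477.61 + $1,022.97 + $131.15 = $3,631.73
Net pay: $13,115.00 − $3,631.73 = $9,483.27

$9,483.27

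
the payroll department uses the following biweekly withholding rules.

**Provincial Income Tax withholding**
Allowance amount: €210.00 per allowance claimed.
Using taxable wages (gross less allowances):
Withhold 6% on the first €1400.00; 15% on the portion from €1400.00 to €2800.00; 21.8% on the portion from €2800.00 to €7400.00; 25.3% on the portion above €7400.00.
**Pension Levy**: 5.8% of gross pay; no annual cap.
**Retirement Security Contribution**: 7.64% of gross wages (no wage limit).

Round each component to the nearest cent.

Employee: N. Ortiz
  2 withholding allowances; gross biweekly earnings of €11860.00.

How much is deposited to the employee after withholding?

€7947.10

Provincial Income Tax: taxable = €11860.00 − 2×€210.00 = €11440.00
  €1296.80 + 25.3% × (€11440.00 − €7400.00) = €1296.80 + 25.3% × €4040.00 = €2318.92
Pension Levy: 5.8% × €11860.00 = €687.88
Retirement Security Contribution: 7.64% × €11860.00 = €906.10
Total withheld: €2318.92 + €687.88 + €906.10 = €3912.90
Net pay: €11860.00 − €3912.90 = €7947.10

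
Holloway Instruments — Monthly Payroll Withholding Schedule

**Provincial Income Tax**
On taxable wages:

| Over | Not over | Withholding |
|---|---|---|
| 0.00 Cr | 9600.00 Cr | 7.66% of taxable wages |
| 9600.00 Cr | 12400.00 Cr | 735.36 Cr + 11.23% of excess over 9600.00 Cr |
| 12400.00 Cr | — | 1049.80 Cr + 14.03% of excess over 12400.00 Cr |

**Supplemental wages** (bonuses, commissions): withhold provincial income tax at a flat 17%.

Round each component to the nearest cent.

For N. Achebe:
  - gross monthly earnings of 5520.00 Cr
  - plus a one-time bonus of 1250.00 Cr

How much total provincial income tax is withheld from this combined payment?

Provincial Income Tax: taxable = 5520.00 Cr
  7.66% × 5520.00 Cr = 422.83 Cr
Supplemental (17% flat on bonus): 17% × 1250.00 Cr = 212.50 Cr
Total provincial income tax: 422.83 Cr + 212.50 Cr = 635.33 Cr

635.33 Cr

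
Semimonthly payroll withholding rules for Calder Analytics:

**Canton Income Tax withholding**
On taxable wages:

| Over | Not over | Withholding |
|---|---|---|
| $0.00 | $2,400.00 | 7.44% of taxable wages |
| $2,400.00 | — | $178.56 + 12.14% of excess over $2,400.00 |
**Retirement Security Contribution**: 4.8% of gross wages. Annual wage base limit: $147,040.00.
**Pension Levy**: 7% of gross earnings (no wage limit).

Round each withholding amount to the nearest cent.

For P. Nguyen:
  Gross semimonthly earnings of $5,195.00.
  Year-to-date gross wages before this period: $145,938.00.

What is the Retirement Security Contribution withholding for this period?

Retirement Security Contribution: cap $147,040.00 − YTD $145,938.00 = $1,102.00 subject; 4.8% × $1,102.00 = $52.90

$52.90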